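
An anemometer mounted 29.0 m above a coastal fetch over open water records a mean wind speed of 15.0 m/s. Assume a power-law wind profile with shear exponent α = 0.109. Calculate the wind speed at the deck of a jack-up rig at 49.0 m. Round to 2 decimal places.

Power-law profile: V₂ = V₁ · (z₂/z₁)^α
V₂ = 15.0 × (49.0/29.0)^0.109 = 15.0 × (1.6897)^0.109
    = 15.0 × 1.0588 = 15.8826 m/s

15.88 m/s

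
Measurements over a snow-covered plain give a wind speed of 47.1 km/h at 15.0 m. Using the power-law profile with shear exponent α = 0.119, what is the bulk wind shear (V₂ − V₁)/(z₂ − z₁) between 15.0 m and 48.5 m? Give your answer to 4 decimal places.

Power law: V₂ = V₁ · (z₂/z₁)^α = 47.1 × (3.2333)^0.119 = 54.1588 km/h
ΔV/Δz = (54.1588 − 47.1)/(48.5 − 15.0) = 7.0588/33.5000 = 0.21071 km/h/m

0.2107 km/h/m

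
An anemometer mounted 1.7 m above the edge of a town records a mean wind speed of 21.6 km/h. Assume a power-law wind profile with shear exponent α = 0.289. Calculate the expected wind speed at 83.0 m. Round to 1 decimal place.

Power-law profile: V₂ = V₁ · (z₂/z₁)^α
V₂ = 21.6 × (83.0/1.7)^0.289 = 21.6 × (48.8235)^0.289
    = 21.6 × 3.0762 = 66.4458 km/h

66.4 km/h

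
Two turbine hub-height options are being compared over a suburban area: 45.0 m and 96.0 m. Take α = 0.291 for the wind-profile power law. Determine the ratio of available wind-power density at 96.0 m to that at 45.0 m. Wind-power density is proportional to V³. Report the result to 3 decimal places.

Speed ratio: V_B/V_A = (z_B/z_A)^α = (96.0/45.0)^0.291 = (2.1333)^0.291 = 1.24668
Power-density ratio: P_B/P_A = (V_B/V_A)³ = (1.24668)³ = 1.93762

1.938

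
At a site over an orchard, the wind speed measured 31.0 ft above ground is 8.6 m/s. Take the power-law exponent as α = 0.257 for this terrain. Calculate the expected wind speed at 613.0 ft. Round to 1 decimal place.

18.5 m/s

Power-law profile: V₂ = V₁ · (z₂/z₁)^α
V₂ = 8.6 × (613.0/31.0)^0.257 = 8.6 × (19.7742)^0.257
    = 8.6 × 2.1533 = 18.5181 m/s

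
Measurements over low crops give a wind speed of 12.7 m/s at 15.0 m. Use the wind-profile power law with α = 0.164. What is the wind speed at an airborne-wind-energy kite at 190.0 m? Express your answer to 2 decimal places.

Power-law profile: V₂ = V₁ · (z₂/z₁)^α
V₂ = 12.7 × (190.0/15.0)^0.164 = 12.7 × (12.6667)^0.164
    = 12.7 × 1.5165 = 19.2593 m/s

19.26 m/s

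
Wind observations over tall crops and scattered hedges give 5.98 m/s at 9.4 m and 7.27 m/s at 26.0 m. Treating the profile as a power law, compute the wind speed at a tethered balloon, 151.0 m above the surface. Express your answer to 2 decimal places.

First find α: α = ln(V₂/V₁)/ln(z₂/z₁) = ln(7.27/5.98)/ln(26.0/9.4) = 0.19534/1.01739 = 0.1920
Extrapolate from 26.0 m to 151.0 m: V₃ = 7.27 × (151.0/26.0)^0.1920 = 7.27 × 1.4018 = 10.1911 m/s

10.19 m/s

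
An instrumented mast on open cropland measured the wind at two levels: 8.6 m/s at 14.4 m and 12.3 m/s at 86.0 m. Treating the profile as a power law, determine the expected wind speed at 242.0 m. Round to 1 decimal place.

15.1 m/s

First find α: α = ln(V₂/V₁)/ln(z₂/z₁) = ln(12.3/8.6)/ln(86.0/14.4) = 0.35784/1.78712 = 0.2002
Extrapolate from 86.0 m to 242.0 m: V₃ = 12.3 × (242.0/86.0)^0.2002 = 12.3 × 1.2302 = 15.1312 m/s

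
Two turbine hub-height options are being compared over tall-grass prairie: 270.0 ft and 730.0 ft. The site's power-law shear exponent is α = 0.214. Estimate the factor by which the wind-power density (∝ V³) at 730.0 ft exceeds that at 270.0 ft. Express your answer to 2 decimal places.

1.89

Speed ratio: V_B/V_A = (z_B/z_A)^α = (730.0/270.0)^0.214 = (2.7037)^0.214 = 1.23720
Power-density ratio: P_B/P_A = (V_B/V_A)³ = (1.23720)³ = 1.89373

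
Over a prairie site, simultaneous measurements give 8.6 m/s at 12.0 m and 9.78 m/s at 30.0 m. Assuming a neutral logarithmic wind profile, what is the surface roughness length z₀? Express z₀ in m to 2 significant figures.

z₀ ≈ 0.015 m

Log law: V(z) ∝ ln(z/z₀). With r = V₁/V₂ = 8.6/9.78 = 0.87935,
r · ln(z₂/z₀) = ln(z₁/z₀) ⇒ ln z₀ = (ln z₁ − r·ln z₂)/(1 − r)
ln z₀ = (2.48491 − 0.87935×3.40120) / 0.12065 = -4.1931
z₀ = exp(-4.1931) = 0.01510 m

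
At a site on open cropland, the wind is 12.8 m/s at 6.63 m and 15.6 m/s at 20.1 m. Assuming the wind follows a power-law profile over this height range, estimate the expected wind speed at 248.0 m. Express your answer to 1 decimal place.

First find α: α = ln(V₂/V₁)/ln(z₂/z₁) = ln(15.6/12.8)/ln(20.1/6.63) = 0.19783/1.10912 = 0.1784
Extrapolate from 20.1 m to 248.0 m: V₃ = 15.6 × (248.0/20.1)^0.1784 = 15.6 × 1.5655 = 24.4211 m/s

24.4 m/s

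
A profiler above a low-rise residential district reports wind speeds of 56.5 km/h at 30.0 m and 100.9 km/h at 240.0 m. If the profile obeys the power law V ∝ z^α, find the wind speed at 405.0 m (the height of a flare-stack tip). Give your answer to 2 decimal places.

116.75 km/h

First find α: α = ln(V₂/V₁)/ln(z₂/z₁) = ln(100.9/56.5)/ln(240.0/30.0) = 0.57989/2.07944 = 0.2789
Extrapolate from 240.0 m to 405.0 m: V₃ = 100.9 × (405.0/240.0)^0.2789 = 100.9 × 1.1571 = 116.7514 km/h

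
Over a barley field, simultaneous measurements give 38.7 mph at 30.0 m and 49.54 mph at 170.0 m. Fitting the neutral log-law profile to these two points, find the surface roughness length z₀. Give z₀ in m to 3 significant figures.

z₀ ≈ 0.0613 m

Log law: V(z) ∝ ln(z/z₀). With r = V₁/V₂ = 38.7/49.54 = 0.78119,
r · ln(z₂/z₀) = ln(z₁/z₀) ⇒ ln z₀ = (ln z₁ − r·ln z₂)/(1 − r)
ln z₀ = (3.40120 − 0.78119×5.13580) / 0.21881 = -2.7915
z₀ = exp(-2.7915) = 0.06133 m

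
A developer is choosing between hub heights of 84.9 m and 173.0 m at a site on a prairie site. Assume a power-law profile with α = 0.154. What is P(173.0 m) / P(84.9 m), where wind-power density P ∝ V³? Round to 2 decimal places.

Speed ratio: V_B/V_A = (z_B/z_A)^α = (173.0/84.9)^0.154 = (2.0377)^0.154 = 1.11585
Power-density ratio: P_B/P_A = (V_B/V_A)³ = (1.11585)³ = 1.38938

1.39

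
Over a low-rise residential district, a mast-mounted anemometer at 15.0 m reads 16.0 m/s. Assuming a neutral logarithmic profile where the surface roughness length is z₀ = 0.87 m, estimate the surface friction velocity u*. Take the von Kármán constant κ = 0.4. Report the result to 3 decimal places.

u* ≈ 2.248 m/s

Log law: V(z) = (u*/κ) · ln(z/z₀) ⇒ u* = κ · V / ln(z/z₀)
u* = 0.4 × 16.0 / ln(15.0/0.87) = 0.4 × 16.0 / 2.8473
   = 6.4000 / 2.8473 = 2.2477 m/s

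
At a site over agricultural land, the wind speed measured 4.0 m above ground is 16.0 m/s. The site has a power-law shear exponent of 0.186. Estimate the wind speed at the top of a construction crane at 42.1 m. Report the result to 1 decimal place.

24.8 m/s

Power-law profile: V₂ = V₁ · (z₂/z₁)^α
V₂ = 16.0 × (42.1/4.0)^0.186 = 16.0 × (10.5250)^0.186
    = 16.0 × 1.5493 = 24.7887 m/s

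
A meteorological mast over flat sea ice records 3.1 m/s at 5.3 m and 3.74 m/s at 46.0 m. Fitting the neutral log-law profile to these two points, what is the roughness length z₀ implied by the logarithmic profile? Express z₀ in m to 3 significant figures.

Log law: V(z) ∝ ln(z/z₀). With r = V₁/V₂ = 3.1/3.74 = 0.82888,
r · ln(z₂/z₀) = ln(z₁/z₀) ⇒ ln z₀ = (ln z₁ − r·ln z₂)/(1 − r)
ln z₀ = (1.66771 − 0.82888×3.82864) / 0.17112 = -8.7993
z₀ = exp(-8.7993) = 0.0001508 m

z₀ ≈ 0.000151 m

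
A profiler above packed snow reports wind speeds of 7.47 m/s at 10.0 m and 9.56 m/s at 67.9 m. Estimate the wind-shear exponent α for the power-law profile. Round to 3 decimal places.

Power law: V₂/V₁ = (z₂/z₁)^α ⇒ α = ln(V₂/V₁) / ln(z₂/z₁)
α = ln(9.56/7.47) / ln(67.9/10.0) = ln(1.2798) / ln(6.7900)
  = 0.24669 / 1.91545 = 0.12879

α ≈ 0.129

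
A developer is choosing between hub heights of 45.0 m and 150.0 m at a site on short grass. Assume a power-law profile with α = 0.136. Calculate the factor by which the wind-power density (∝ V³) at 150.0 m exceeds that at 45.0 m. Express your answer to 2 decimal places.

Speed ratio: V_B/V_A = (z_B/z_A)^α = (150.0/45.0)^0.136 = (3.3333)^0.136 = 1.17791
Power-density ratio: P_B/P_A = (V_B/V_A)³ = (1.17791)³ = 1.63431

1.63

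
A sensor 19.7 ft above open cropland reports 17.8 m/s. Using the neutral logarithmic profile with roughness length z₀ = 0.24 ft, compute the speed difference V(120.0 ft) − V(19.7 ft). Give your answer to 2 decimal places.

Log law: V₂ = V₁ · ln(z₂/z₀)/ln(z₁/z₀) = 17.8 × 6.2146/4.4077 = 25.0968 m/s
ΔV = 25.0968 − 17.8 = 7.2968 m/s

7.30 m/s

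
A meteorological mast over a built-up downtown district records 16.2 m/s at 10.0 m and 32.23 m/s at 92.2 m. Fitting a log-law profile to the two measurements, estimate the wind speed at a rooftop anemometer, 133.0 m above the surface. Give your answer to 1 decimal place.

Log law: V ∝ ln(z/z₀). From the pair, with r = V₁/V₂ = 0.50264,
ln z₀ = (ln z₁ − r·ln z₂)/(1 − r) = (2.3026 − 0.50264×4.5240)/0.49736 = 0.0577 → z₀ = 1.059 m
V₃ = V₁ · ln(z₃/z₀)/ln(z₁/z₀) = 16.2 × 4.8327/2.2449 = 34.8740 m/s

34.9 m/s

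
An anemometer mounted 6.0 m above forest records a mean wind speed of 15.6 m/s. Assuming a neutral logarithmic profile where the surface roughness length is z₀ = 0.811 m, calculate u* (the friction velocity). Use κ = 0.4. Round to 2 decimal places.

u* ≈ 3.12 m/s

Log law: V(z) = (u*/κ) · ln(z/z₀) ⇒ u* = κ · V / ln(z/z₀)
u* = 0.4 × 15.6 / ln(6.0/0.811) = 0.4 × 15.6 / 2.0012
   = 6.2400 / 2.0012 = 3.1181 m/s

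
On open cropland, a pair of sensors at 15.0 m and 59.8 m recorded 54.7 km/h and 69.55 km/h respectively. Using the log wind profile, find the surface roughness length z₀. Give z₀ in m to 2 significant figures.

z₀ ≈ 0.092 m

Log law: V(z) ∝ ln(z/z₀). With r = V₁/V₂ = 54.7/69.55 = 0.78648,
r · ln(z₂/z₀) = ln(z₁/z₀) ⇒ ln z₀ = (ln z₁ − r·ln z₂)/(1 − r)
ln z₀ = (2.70805 − 0.78648×4.09101) / 0.21352 = -2.3861
z₀ = exp(-2.3861) = 0.09199 m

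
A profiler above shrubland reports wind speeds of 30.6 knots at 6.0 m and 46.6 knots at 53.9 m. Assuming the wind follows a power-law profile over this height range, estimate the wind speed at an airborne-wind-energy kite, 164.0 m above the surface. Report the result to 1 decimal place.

First find α: α = ln(V₂/V₁)/ln(z₂/z₁) = ln(46.6/30.6)/ln(53.9/6.0) = 0.42060/2.19537 = 0.1916
Extrapolate from 53.9 m to 164.0 m: V₃ = 46.6 × (164.0/53.9)^0.1916 = 46.6 × 1.2376 = 57.6727 knots

57.7 knots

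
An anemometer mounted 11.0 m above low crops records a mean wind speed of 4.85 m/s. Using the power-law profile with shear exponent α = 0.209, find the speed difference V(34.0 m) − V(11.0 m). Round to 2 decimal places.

1.29 m/s

Power law: V₂ = V₁ · (z₂/z₁)^α = 4.85 × (3.0909)^0.209 = 6.1400 m/s
ΔV = 6.1400 − 4.85 = 1.2900 m/s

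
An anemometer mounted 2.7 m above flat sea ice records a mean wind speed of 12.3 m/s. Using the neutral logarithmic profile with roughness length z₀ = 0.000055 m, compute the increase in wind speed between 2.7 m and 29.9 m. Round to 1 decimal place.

Log law: V₂ = V₁ · ln(z₂/z₀)/ln(z₁/z₀) = 12.3 × 13.2060/10.8014 = 15.0382 m/s
ΔV = 15.0382 − 12.3 = 2.7382 m/s

2.7 m/s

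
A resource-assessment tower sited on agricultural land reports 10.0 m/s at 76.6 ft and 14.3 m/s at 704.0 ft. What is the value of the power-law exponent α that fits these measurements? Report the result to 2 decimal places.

Power law: V₂/V₁ = (z₂/z₁)^α ⇒ α = ln(V₂/V₁) / ln(z₂/z₁)
α = ln(14.3/10.0) / ln(704.0/76.6) = ln(1.4300) / ln(9.1906)
  = 0.35767 / 2.21818 = 0.16125

α ≈ 0.16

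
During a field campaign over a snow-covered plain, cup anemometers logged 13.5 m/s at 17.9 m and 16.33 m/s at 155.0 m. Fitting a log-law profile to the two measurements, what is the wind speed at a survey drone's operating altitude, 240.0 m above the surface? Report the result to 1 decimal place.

Log law: V ∝ ln(z/z₀). From the pair, with r = V₁/V₂ = 0.82670,
ln z₀ = (ln z₁ − r·ln z₂)/(1 − r) = (2.8848 − 0.82670×5.0434)/0.17330 = -7.4125 → z₀ = 0.0006036 m
V₃ = V₁ · ln(z₃/z₀)/ln(z₁/z₀) = 13.5 × 12.8932/10.2973 = 16.9032 m/s

16.9 m/s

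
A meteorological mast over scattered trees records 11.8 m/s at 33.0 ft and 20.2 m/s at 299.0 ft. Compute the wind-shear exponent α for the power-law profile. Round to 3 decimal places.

α ≈ 0.244

Power law: V₂/V₁ = (z₂/z₁)^α ⇒ α = ln(V₂/V₁) / ln(z₂/z₁)
α = ln(20.2/11.8) / ln(299.0/33.0) = ln(1.7119) / ln(9.0606)
  = 0.53758 / 2.20394 = 0.24392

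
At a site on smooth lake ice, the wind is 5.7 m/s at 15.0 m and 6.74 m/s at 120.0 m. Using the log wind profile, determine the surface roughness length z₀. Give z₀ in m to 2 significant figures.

Log law: V(z) ∝ ln(z/z₀). With r = V₁/V₂ = 5.7/6.74 = 0.84570,
r · ln(z₂/z₀) = ln(z₁/z₀) ⇒ ln z₀ = (ln z₁ − r·ln z₂)/(1 − r)
ln z₀ = (2.70805 − 0.84570×4.78749) / 0.15430 = -8.6889
z₀ = exp(-8.6889) = 0.0001684 m

z₀ ≈ 0.00017 m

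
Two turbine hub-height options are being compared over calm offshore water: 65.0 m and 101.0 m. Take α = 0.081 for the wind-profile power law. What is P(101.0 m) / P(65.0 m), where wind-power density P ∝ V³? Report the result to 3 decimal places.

1.113

Speed ratio: V_B/V_A = (z_B/z_A)^α = (101.0/65.0)^0.081 = (1.5538)^0.081 = 1.03634
Power-density ratio: P_B/P_A = (V_B/V_A)³ = (1.03634)³ = 1.11304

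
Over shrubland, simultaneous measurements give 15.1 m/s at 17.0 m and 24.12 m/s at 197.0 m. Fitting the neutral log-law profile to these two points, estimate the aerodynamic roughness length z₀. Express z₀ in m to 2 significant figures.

Log law: V(z) ∝ ln(z/z₀). With r = V₁/V₂ = 15.1/24.12 = 0.62604,
r · ln(z₂/z₀) = ln(z₁/z₀) ⇒ ln z₀ = (ln z₁ − r·ln z₂)/(1 − r)
ln z₀ = (2.83321 − 0.62604×5.28320) / 0.37396 = -1.2682
z₀ = exp(-1.2682) = 0.2813 m

z₀ ≈ 0.28 m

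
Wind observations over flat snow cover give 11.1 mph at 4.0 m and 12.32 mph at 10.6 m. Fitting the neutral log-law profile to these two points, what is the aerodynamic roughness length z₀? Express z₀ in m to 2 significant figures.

Log law: V(z) ∝ ln(z/z₀). With r = V₁/V₂ = 11.1/12.32 = 0.90097,
r · ln(z₂/z₀) = ln(z₁/z₀) ⇒ ln z₀ = (ln z₁ − r·ln z₂)/(1 − r)
ln z₀ = (1.38629 − 0.90097×2.36085) / 0.09903 = -7.4806
z₀ = exp(-7.4806) = 0.0005639 m

z₀ ≈ 0.00056 m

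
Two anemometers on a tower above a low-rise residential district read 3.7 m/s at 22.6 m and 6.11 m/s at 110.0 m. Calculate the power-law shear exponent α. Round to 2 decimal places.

Power law: V₂/V₁ = (z₂/z₁)^α ⇒ α = ln(V₂/V₁) / ln(z₂/z₁)
α = ln(6.11/3.7) / ln(110.0/22.6) = ln(1.6514) / ln(4.8673)
  = 0.50159 / 1.58253 = 0.31696

α ≈ 0.32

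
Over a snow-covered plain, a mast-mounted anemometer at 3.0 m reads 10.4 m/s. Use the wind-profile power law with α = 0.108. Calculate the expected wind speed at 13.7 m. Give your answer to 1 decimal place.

Power-law profile: V₂ = V₁ · (z₂/z₁)^α
V₂ = 10.4 × (13.7/3.0)^0.108 = 10.4 × (4.5667)^0.108
    = 10.4 × 1.1782 = 12.2538 m/s

12.3 m/s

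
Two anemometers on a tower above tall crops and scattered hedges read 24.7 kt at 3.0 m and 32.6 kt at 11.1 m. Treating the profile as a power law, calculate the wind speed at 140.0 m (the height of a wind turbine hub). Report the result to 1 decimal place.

First find α: α = ln(V₂/V₁)/ln(z₂/z₁) = ln(32.6/24.7)/ln(11.1/3.0) = 0.27751/1.30833 = 0.2121
Extrapolate from 11.1 m to 140.0 m: V₃ = 32.6 × (140.0/11.1)^0.2121 = 32.6 × 1.7119 = 55.8095 kt

55.8 kt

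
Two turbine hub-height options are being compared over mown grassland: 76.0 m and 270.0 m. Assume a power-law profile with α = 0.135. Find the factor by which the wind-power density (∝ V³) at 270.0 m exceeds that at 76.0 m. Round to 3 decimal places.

1.671

Speed ratio: V_B/V_A = (z_B/z_A)^α = (270.0/76.0)^0.135 = (3.5526)^0.135 = 1.18665
Power-density ratio: P_B/P_A = (V_B/V_A)³ = (1.18665)³ = 1.67099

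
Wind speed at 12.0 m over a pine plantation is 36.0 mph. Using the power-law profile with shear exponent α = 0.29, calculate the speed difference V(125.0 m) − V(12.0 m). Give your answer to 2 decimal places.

35.03 mph

Power law: V₂ = V₁ · (z₂/z₁)^α = 36.0 × (10.4167)^0.29 = 71.0303 mph
ΔV = 71.0303 − 36.0 = 35.0303 mph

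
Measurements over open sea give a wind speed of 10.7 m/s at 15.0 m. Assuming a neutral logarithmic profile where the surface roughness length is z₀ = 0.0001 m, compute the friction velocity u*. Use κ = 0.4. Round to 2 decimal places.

Log law: V(z) = (u*/κ) · ln(z/z₀) ⇒ u* = κ · V / ln(z/z₀)
u* = 0.4 × 10.7 / ln(15.0/0.0001) = 0.4 × 10.7 / 11.9184
   = 4.2800 / 11.9184 = 0.3591 m/s

u* ≈ 0.36 m/s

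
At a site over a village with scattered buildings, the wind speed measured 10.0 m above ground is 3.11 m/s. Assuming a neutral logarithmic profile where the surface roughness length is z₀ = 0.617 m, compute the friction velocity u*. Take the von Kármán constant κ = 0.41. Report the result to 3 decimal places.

Log law: V(z) = (u*/κ) · ln(z/z₀) ⇒ u* = κ · V / ln(z/z₀)
u* = 0.41 × 3.11 / ln(10.0/0.617) = 0.41 × 3.11 / 2.7855
   = 1.2751 / 2.7855 = 0.4578 m/s

u* ≈ 0.458 m/s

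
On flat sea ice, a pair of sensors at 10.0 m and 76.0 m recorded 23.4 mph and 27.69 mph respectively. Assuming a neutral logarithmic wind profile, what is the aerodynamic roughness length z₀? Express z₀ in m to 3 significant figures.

Log law: V(z) ∝ ln(z/z₀). With r = V₁/V₂ = 23.4/27.69 = 0.84507,
r · ln(z₂/z₀) = ln(z₁/z₀) ⇒ ln z₀ = (ln z₁ − r·ln z₂)/(1 − r)
ln z₀ = (2.30259 − 0.84507×4.33073) / 0.15493 = -8.7600
z₀ = exp(-8.7600) = 0.0001569 m

z₀ ≈ 0.000157 m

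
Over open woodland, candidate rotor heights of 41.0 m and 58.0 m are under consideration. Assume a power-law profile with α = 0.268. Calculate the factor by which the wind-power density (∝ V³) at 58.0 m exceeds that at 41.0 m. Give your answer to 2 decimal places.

Speed ratio: V_B/V_A = (z_B/z_A)^α = (58.0/41.0)^0.268 = (1.4146)^0.268 = 1.09742
Power-density ratio: P_B/P_A = (V_B/V_A)³ = (1.09742)³ = 1.32165

1.32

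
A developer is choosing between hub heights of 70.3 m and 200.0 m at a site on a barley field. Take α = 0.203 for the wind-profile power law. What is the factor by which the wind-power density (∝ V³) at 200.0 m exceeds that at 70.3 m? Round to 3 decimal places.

1.890

Speed ratio: V_B/V_A = (z_B/z_A)^α = (200.0/70.3)^0.203 = (2.8450)^0.203 = 1.23645
Power-density ratio: P_B/P_A = (V_B/V_A)³ = (1.23645)³ = 1.89030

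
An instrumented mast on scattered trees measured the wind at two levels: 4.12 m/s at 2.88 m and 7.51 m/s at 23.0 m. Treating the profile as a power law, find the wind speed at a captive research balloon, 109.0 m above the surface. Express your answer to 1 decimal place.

First find α: α = ln(V₂/V₁)/ln(z₂/z₁) = ln(7.51/4.12)/ln(23.0/2.88) = 0.60038/2.07770 = 0.2890
Extrapolate from 23.0 m to 109.0 m: V₃ = 7.51 × (109.0/23.0)^0.2890 = 7.51 × 1.5677 = 11.7732 m/s

11.8 m/s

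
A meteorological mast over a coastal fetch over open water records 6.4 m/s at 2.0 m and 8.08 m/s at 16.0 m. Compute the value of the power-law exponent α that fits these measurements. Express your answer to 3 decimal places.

Power law: V₂/V₁ = (z₂/z₁)^α ⇒ α = ln(V₂/V₁) / ln(z₂/z₁)
α = ln(8.08/6.4) / ln(16.0/2.0) = ln(1.2625) / ln(8.0000)
  = 0.23309 / 2.07944 = 0.11209

α ≈ 0.112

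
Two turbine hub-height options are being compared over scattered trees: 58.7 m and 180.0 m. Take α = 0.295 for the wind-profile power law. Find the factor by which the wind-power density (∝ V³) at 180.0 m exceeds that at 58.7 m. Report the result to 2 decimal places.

Speed ratio: V_B/V_A = (z_B/z_A)^α = (180.0/58.7)^0.295 = (3.0664)^0.295 = 1.39174
Power-density ratio: P_B/P_A = (V_B/V_A)³ = (1.39174)³ = 2.69570

2.70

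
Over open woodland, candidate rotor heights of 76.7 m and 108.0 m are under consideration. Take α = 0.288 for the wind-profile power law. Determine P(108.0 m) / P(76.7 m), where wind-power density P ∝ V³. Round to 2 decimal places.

Speed ratio: V_B/V_A = (z_B/z_A)^α = (108.0/76.7)^0.288 = (1.4081)^0.288 = 1.10358
Power-density ratio: P_B/P_A = (V_B/V_A)³ = (1.10358)³ = 1.34405

1.34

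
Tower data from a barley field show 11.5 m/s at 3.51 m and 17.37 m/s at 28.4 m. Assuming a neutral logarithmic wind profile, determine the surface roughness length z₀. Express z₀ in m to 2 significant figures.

z₀ ≈ 0.058 m

Log law: V(z) ∝ ln(z/z₀). With r = V₁/V₂ = 11.5/17.37 = 0.66206,
r · ln(z₂/z₀) = ln(z₁/z₀) ⇒ ln z₀ = (ln z₁ − r·ln z₂)/(1 − r)
ln z₀ = (1.25562 − 0.66206×3.34639) / 0.33794 = -2.8404
z₀ = exp(-2.8404) = 0.05840 m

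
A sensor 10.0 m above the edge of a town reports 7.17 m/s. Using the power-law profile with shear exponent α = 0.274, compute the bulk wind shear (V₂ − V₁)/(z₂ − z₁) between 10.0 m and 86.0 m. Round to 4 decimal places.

Power law: V₂ = V₁ · (z₂/z₁)^α = 7.17 × (8.6000)^0.274 = 12.9292 m/s
ΔV/Δz = (12.9292 − 7.17)/(86.0 − 10.0) = 5.7592/76.0000 = 0.07578 m/s/m

0.0758 m/s/m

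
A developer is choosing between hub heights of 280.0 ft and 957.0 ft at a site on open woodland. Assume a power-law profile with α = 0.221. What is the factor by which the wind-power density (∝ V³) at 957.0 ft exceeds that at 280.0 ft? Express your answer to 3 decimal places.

2.259

Speed ratio: V_B/V_A = (z_B/z_A)^α = (957.0/280.0)^0.221 = (3.4179)^0.221 = 1.31208
Power-density ratio: P_B/P_A = (V_B/V_A)³ = (1.31208)³ = 2.25881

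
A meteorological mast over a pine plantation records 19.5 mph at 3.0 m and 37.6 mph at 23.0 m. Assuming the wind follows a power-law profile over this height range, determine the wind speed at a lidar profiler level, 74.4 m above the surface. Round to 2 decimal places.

54.90 mph

First find α: α = ln(V₂/V₁)/ln(z₂/z₁) = ln(37.6/19.5)/ln(23.0/3.0) = 0.65659/2.03688 = 0.3224
Extrapolate from 23.0 m to 74.4 m: V₃ = 37.6 × (74.4/23.0)^0.3224 = 37.6 × 1.4600 = 54.8955 mph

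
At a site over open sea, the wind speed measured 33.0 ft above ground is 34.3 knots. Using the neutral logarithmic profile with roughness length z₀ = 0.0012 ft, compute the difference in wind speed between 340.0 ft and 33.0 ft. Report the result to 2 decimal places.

Log law: V₂ = V₁ · ln(z₂/z₀)/ln(z₁/z₀) = 34.3 × 12.5544/10.2219 = 42.1266 knots
ΔV = 42.1266 − 34.3 = 7.8266 knots

7.83 knots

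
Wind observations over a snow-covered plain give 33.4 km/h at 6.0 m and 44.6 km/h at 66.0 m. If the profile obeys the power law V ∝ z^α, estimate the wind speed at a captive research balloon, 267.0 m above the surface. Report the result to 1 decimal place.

52.8 km/h

First find α: α = ln(V₂/V₁)/ln(z₂/z₁) = ln(44.6/33.4)/ln(66.0/6.0) = 0.28918/2.39790 = 0.1206
Extrapolate from 66.0 m to 267.0 m: V₃ = 44.6 × (267.0/66.0)^0.1206 = 44.6 × 1.1836 = 52.7877 km/h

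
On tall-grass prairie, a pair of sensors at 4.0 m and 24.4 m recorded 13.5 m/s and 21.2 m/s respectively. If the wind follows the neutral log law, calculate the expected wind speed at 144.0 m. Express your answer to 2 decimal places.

28.76 m/s

Log law: V ∝ ln(z/z₀). From the pair, with r = V₁/V₂ = 0.63679,
ln z₀ = (ln z₁ − r·ln z₂)/(1 − r) = (1.3863 − 0.63679×3.1946)/0.36321 = -1.7841 → z₀ = 0.1680 m
V₃ = V₁ · ln(z₃/z₀)/ln(z₁/z₀) = 13.5 × 6.7539/3.1704 = 28.7592 m/s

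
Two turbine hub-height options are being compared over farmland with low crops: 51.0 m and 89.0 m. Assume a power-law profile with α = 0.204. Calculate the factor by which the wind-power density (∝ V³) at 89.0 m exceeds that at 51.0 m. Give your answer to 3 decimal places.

1.406

Speed ratio: V_B/V_A = (z_B/z_A)^α = (89.0/51.0)^0.204 = (1.7451)^0.204 = 1.12029
Power-density ratio: P_B/P_A = (V_B/V_A)³ = (1.12029)³ = 1.40603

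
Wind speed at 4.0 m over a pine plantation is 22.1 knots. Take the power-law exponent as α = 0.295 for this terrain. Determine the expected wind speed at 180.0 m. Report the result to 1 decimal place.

Power-law profile: V₂ = V₁ · (z₂/z₁)^α
V₂ = 22.1 × (180.0/4.0)^0.295 = 22.1 × (45.0000)^0.295
    = 22.1 × 3.0740 = 67.9344 knots

67.9 knots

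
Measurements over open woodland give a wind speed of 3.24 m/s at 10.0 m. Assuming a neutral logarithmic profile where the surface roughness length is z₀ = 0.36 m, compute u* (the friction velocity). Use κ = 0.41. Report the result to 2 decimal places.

u* ≈ 0.40 m/s

Log law: V(z) = (u*/κ) · ln(z/z₀) ⇒ u* = κ · V / ln(z/z₀)
u* = 0.41 × 3.24 / ln(10.0/0.36) = 0.41 × 3.24 / 3.3242
   = 1.3284 / 3.3242 = 0.3996 m/s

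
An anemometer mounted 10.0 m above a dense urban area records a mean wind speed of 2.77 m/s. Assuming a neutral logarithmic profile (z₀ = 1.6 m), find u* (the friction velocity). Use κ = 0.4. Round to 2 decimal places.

Log law: V(z) = (u*/κ) · ln(z/z₀) ⇒ u* = κ · V / ln(z/z₀)
u* = 0.4 × 2.77 / ln(10.0/1.6) = 0.4 × 2.77 / 1.8326
   = 1.1080 / 1.8326 = 0.6046 m/s

u* ≈ 0.60 m/s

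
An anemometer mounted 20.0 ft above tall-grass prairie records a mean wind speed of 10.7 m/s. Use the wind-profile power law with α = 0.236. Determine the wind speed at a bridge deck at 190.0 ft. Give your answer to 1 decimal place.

18.2 m/s

Power-law profile: V₂ = V₁ · (z₂/z₁)^α
V₂ = 10.7 × (190.0/20.0)^0.236 = 10.7 × (9.5000)^0.236
    = 10.7 × 1.7012 = 18.2023 m/s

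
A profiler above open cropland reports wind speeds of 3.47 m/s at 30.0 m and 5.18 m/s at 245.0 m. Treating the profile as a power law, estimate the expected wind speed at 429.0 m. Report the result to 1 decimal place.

First find α: α = ln(V₂/V₁)/ln(z₂/z₁) = ln(5.18/3.47)/ln(245.0/30.0) = 0.40065/2.10006 = 0.1908
Extrapolate from 245.0 m to 429.0 m: V₃ = 5.18 × (429.0/245.0)^0.1908 = 5.18 × 1.1128 = 5.7643 m/s

5.8 m/s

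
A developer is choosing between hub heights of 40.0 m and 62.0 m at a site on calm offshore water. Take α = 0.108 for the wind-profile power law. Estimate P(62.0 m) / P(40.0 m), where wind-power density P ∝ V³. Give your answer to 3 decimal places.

Speed ratio: V_B/V_A = (z_B/z_A)^α = (62.0/40.0)^0.108 = (1.5500)^0.108 = 1.04847
Power-density ratio: P_B/P_A = (V_B/V_A)³ = (1.04847)³ = 1.15257

1.153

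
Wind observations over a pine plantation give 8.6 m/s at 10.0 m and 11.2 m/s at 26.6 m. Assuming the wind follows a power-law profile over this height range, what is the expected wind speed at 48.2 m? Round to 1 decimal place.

First find α: α = ln(V₂/V₁)/ln(z₂/z₁) = ln(11.2/8.6)/ln(26.6/10.0) = 0.26415/0.97833 = 0.2700
Extrapolate from 26.6 m to 48.2 m: V₃ = 11.2 × (48.2/26.6)^0.2700 = 11.2 × 1.1741 = 13.1499 m/s

13.1 m/s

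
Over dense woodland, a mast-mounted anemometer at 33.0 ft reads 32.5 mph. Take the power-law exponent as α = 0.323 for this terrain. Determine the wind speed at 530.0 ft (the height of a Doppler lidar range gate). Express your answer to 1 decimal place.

79.7 mph

Power-law profile: V₂ = V₁ · (z₂/z₁)^α
V₂ = 32.5 × (530.0/33.0)^0.323 = 32.5 × (16.0606)^0.323
    = 32.5 × 2.4517 = 79.6791 mph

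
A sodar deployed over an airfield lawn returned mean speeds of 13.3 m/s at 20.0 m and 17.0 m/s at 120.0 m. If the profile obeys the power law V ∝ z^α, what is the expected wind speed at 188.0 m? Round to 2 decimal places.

18.08 m/s

First find α: α = ln(V₂/V₁)/ln(z₂/z₁) = ln(17.0/13.3)/ln(120.0/20.0) = 0.24545/1.79176 = 0.1370
Extrapolate from 120.0 m to 188.0 m: V₃ = 17.0 × (188.0/120.0)^0.1370 = 17.0 × 1.0634 = 18.0783 m/s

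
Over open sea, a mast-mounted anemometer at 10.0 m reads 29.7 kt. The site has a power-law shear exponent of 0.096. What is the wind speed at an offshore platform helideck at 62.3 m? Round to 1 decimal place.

Power-law profile: V₂ = V₁ · (z₂/z₁)^α
V₂ = 29.7 × (62.3/10.0)^0.096 = 29.7 × (6.2300)^0.096
    = 29.7 × 1.1920 = 35.4020 kt

35.4 kt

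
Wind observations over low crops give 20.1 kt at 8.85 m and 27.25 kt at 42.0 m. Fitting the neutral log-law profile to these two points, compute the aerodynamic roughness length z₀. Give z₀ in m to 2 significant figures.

Log law: V(z) ∝ ln(z/z₀). With r = V₁/V₂ = 20.1/27.25 = 0.73761,
r · ln(z₂/z₀) = ln(z₁/z₀) ⇒ ln z₀ = (ln z₁ − r·ln z₂)/(1 − r)
ln z₀ = (2.18042 − 0.73761×3.73767) / 0.26239 = -2.1973
z₀ = exp(-2.1973) = 0.1111 m

z₀ ≈ 0.11 m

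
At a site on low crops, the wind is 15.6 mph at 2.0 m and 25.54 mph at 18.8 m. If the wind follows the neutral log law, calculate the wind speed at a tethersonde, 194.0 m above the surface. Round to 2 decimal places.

Log law: V ∝ ln(z/z₀). From the pair, with r = V₁/V₂ = 0.61081,
ln z₀ = (ln z₁ − r·ln z₂)/(1 − r) = (0.6931 − 0.61081×2.9339)/0.38919 = -2.8235 → z₀ = 0.05940 m
V₃ = V₁ · ln(z₃/z₀)/ln(z₁/z₀) = 15.6 × 8.0913/3.5166 = 35.8939 mph

35.89 mph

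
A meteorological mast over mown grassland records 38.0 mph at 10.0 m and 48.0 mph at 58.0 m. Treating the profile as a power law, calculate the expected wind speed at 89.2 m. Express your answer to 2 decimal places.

First find α: α = ln(V₂/V₁)/ln(z₂/z₁) = ln(48.0/38.0)/ln(58.0/10.0) = 0.23361/1.75786 = 0.1329
Extrapolate from 58.0 m to 89.2 m: V₃ = 48.0 × (89.2/58.0)^0.1329 = 48.0 × 1.0589 = 50.8259 mph

50.83 mph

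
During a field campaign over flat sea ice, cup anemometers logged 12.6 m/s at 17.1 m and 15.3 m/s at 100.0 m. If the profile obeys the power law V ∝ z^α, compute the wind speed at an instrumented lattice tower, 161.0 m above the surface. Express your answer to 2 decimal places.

First find α: α = ln(V₂/V₁)/ln(z₂/z₁) = ln(15.3/12.6)/ln(100.0/17.1) = 0.19416/1.76609 = 0.1099
Extrapolate from 100.0 m to 161.0 m: V₃ = 15.3 × (161.0/100.0)^0.1099 = 15.3 × 1.0537 = 16.1224 m/s

16.12 m/s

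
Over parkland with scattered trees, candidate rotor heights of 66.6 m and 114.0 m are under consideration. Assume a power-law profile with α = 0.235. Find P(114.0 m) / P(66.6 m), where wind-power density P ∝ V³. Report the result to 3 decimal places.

1.461

Speed ratio: V_B/V_A = (z_B/z_A)^α = (114.0/66.6)^0.235 = (1.7117)^0.235 = 1.13464
Power-density ratio: P_B/P_A = (V_B/V_A)³ = (1.13464)³ = 1.46073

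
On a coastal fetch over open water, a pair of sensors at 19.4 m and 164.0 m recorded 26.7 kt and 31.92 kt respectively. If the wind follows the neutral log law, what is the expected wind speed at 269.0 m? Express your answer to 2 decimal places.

Log law: V ∝ ln(z/z₀). From the pair, with r = V₁/V₂ = 0.83647,
ln z₀ = (ln z₁ − r·ln z₂)/(1 − r) = (2.9653 − 0.83647×5.0999)/0.16353 = -7.9530 → z₀ = 0.0003516 m
V₃ = V₁ · ln(z₃/z₀)/ln(z₁/z₀) = 26.7 × 13.5478/10.9183 = 33.1301 kt

33.13 kt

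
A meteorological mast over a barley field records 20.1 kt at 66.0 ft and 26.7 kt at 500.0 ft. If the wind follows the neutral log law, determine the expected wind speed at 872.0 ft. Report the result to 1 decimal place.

28.5 kt

Log law: V ∝ ln(z/z₀). From the pair, with r = V₁/V₂ = 0.75281,
ln z₀ = (ln z₁ − r·ln z₂)/(1 − r) = (4.1897 − 0.75281×6.2146)/0.24719 = -1.9772 → z₀ = 0.1384 ft
V₃ = V₁ · ln(z₃/z₀)/ln(z₁/z₀) = 20.1 × 8.7480/6.1669 = 28.5128 kt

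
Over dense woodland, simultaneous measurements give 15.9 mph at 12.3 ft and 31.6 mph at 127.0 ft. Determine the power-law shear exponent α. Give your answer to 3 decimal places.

α ≈ 0.294

Power law: V₂/V₁ = (z₂/z₁)^α ⇒ α = ln(V₂/V₁) / ln(z₂/z₁)
α = ln(31.6/15.9) / ln(127.0/12.3) = ln(1.9874) / ln(10.3252)
  = 0.68684 / 2.33459 = 0.29420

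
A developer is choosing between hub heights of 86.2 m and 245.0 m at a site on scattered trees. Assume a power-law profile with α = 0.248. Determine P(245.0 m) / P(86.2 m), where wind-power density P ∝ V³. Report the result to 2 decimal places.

2.18

Speed ratio: V_B/V_A = (z_B/z_A)^α = (245.0/86.2)^0.248 = (2.8422)^0.248 = 1.29571
Power-density ratio: P_B/P_A = (V_B/V_A)³ = (1.29571)³ = 2.17532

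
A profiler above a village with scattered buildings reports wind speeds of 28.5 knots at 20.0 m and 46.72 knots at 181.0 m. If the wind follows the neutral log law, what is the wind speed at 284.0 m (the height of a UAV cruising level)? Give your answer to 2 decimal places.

50.45 knots

Log law: V ∝ ln(z/z₀). From the pair, with r = V₁/V₂ = 0.61002,
ln z₀ = (ln z₁ − r·ln z₂)/(1 − r) = (2.9957 − 0.61002×5.1985)/0.38998 = -0.4499 → z₀ = 0.6377 m
V₃ = V₁ · ln(z₃/z₀)/ln(z₁/z₀) = 28.5 × 6.0988/3.4456 = 50.4461 knots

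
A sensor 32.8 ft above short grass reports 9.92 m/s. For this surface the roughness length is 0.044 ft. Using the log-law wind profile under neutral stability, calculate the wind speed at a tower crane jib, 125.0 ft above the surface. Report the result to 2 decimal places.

11.93 m/s

Log law: V(z) ∝ ln(z/z₀), so V₂/V₁ = ln(z₂/z₀) / ln(z₁/z₀).
ln(125.0/0.044) = 7.9519, ln(32.8/0.044) = 6.6140
V₂ = 9.92 × 7.9519/6.6140 = 9.92 × 1.2023 = 11.9266 m/s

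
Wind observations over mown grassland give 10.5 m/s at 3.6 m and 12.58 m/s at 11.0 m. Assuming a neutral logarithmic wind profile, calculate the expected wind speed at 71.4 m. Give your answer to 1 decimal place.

Log law: V ∝ ln(z/z₀). From the pair, with r = V₁/V₂ = 0.83466,
ln z₀ = (ln z₁ − r·ln z₂)/(1 − r) = (1.2809 − 0.83466×2.3979)/0.16534 = -4.3576 → z₀ = 0.01281 m
V₃ = V₁ · ln(z₃/z₀)/ln(z₁/z₀) = 10.5 × 8.6259/5.6385 = 16.0631 m/s

16.1 m/s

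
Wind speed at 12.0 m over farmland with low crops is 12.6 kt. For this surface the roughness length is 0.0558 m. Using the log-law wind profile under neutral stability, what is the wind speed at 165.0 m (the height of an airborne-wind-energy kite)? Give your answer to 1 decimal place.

18.7 kt

Log law: V(z) ∝ ln(z/z₀), so V₂/V₁ = ln(z₂/z₀) / ln(z₁/z₀).
ln(165.0/0.0558) = 7.9919, ln(12.0/0.0558) = 5.3709
V₂ = 12.6 × 7.9919/5.3709 = 12.6 × 1.4880 = 18.7489 kt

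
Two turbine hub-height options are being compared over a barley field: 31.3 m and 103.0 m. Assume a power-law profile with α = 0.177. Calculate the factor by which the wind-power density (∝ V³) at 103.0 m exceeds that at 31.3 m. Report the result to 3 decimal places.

Speed ratio: V_B/V_A = (z_B/z_A)^α = (103.0/31.3)^0.177 = (3.2907)^0.177 = 1.23470
Power-density ratio: P_B/P_A = (V_B/V_A)³ = (1.23470)³ = 1.88227

1.882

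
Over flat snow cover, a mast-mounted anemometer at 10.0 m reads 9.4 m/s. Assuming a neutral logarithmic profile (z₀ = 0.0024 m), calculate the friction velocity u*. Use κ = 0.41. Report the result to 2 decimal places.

u* ≈ 0.46 m/s

Log law: V(z) = (u*/κ) · ln(z/z₀) ⇒ u* = κ · V / ln(z/z₀)
u* = 0.41 × 9.4 / ln(10.0/0.0024) = 0.41 × 9.4 / 8.3349
   = 3.8540 / 8.3349 = 0.4624 m/s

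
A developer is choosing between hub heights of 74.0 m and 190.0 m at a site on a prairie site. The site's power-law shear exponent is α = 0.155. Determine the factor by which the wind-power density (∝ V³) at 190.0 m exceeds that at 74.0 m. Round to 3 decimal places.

1.550

Speed ratio: V_B/V_A = (z_B/z_A)^α = (190.0/74.0)^0.155 = (2.5676)^0.155 = 1.15738
Power-density ratio: P_B/P_A = (V_B/V_A)³ = (1.15738)³ = 1.55034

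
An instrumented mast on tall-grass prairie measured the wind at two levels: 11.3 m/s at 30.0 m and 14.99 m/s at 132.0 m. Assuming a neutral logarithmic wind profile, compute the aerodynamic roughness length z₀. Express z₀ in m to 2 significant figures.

z₀ ≈ 0.32 m

Log law: V(z) ∝ ln(z/z₀). With r = V₁/V₂ = 11.3/14.99 = 0.75384,
r · ln(z₂/z₀) = ln(z₁/z₀) ⇒ ln z₀ = (ln z₁ − r·ln z₂)/(1 − r)
ln z₀ = (3.40120 − 0.75384×4.88280) / 0.24616 = -1.1360
z₀ = exp(-1.1360) = 0.3211 m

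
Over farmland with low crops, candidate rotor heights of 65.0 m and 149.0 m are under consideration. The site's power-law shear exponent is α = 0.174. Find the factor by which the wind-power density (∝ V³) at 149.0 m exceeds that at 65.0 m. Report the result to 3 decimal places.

Speed ratio: V_B/V_A = (z_B/z_A)^α = (149.0/65.0)^0.174 = (2.2923)^0.174 = 1.15528
Power-density ratio: P_B/P_A = (V_B/V_A)³ = (1.15528)³ = 1.54192

1.542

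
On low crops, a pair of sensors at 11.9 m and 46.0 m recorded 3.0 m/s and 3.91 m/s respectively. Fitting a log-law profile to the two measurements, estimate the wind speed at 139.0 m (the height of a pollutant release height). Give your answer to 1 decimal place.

Log law: V ∝ ln(z/z₀). From the pair, with r = V₁/V₂ = 0.76726,
ln z₀ = (ln z₁ − r·ln z₂)/(1 − r) = (2.4765 − 0.76726×3.8286)/0.23274 = -1.9809 → z₀ = 0.1379 m
V₃ = V₁ · ln(z₃/z₀)/ln(z₁/z₀) = 3.0 × 6.9154/4.4575 = 4.6543 m/s

4.7 m/s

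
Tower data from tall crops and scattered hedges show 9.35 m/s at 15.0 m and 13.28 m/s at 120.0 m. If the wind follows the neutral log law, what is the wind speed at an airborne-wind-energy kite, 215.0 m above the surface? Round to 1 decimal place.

Log law: V ∝ ln(z/z₀). From the pair, with r = V₁/V₂ = 0.70407,
ln z₀ = (ln z₁ − r·ln z₂)/(1 − r) = (2.7081 − 0.70407×4.7875)/0.29593 = -2.2392 → z₀ = 0.1065 m
V₃ = V₁ · ln(z₃/z₀)/ln(z₁/z₀) = 9.35 × 7.6099/4.9473 = 14.3821 m/s

14.4 m/s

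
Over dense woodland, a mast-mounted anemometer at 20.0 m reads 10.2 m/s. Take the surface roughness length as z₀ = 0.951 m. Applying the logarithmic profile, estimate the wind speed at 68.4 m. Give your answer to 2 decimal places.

Log law: V(z) ∝ ln(z/z₀), so V₂/V₁ = ln(z₂/z₀) / ln(z₁/z₀).
ln(68.4/0.951) = 4.2756, ln(20.0/0.951) = 3.0460
V₂ = 10.2 × 4.2756/3.0460 = 10.2 × 1.4037 = 14.3177 m/s

14.32 m/s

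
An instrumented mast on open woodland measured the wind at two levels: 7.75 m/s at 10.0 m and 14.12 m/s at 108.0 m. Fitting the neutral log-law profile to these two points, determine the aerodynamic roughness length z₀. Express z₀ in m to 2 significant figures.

Log law: V(z) ∝ ln(z/z₀). With r = V₁/V₂ = 7.75/14.12 = 0.54887,
r · ln(z₂/z₀) = ln(z₁/z₀) ⇒ ln z₀ = (ln z₁ − r·ln z₂)/(1 − r)
ln z₀ = (2.30259 − 0.54887×4.68213) / 0.45113 = -0.5925
z₀ = exp(-0.5925) = 0.5530 m

z₀ ≈ 0.55 m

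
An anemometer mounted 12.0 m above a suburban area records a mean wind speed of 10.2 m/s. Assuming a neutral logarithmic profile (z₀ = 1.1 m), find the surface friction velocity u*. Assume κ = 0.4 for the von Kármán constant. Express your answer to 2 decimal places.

Log law: V(z) = (u*/κ) · ln(z/z₀) ⇒ u* = κ · V / ln(z/z₀)
u* = 0.4 × 10.2 / ln(12.0/1.1) = 0.4 × 10.2 / 2.3896
   = 4.0800 / 2.3896 = 1.7074 m/s

u* ≈ 1.71 m/s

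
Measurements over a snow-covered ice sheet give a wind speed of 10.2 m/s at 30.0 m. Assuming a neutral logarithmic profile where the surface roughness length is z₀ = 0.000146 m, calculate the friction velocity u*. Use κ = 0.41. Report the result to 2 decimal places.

Log law: V(z) = (u*/κ) · ln(z/z₀) ⇒ u* = κ · V / ln(z/z₀)
u* = 0.41 × 10.2 / ln(30.0/0.000146) = 0.41 × 10.2 / 12.2331
   = 4.1820 / 12.2331 = 0.3419 m/s

u* ≈ 0.34 m/s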